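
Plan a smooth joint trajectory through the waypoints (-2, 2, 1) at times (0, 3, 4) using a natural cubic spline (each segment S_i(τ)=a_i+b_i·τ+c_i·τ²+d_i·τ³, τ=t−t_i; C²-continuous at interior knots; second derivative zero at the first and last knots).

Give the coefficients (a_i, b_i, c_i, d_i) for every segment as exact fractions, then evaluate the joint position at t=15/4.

Δ: Δ0=4/3, Δ1=-1
row 1: diag=8, rhs=-14; c'=1/8, d'=-7/4
back: M1=-7/4
M: M0=0, M1=-7/4, M2=0
seg 0: a=-2, c=M0/2=0, d=(M1−M0)/(6·3)=-7/72, b=Δ0−h0·(2M0+M1)/6=53/24
seg 1: a=2, c=M1/2=-7/8, d=(M2−M1)/(6·1)=7/24, b=Δ1−h1·(2M1+M2)/6=-5/12
t_q=15/4 → seg 1, τ=3/4; S=2+-5/12·τ+-7/8·τ²+7/24·τ³=675/512

  seg 0: a=-2 b=53/24 c=0 d=-7/72
  seg 1: a=2 b=-5/12 c=-7/8 d=7/24
S(15/4) = 675/512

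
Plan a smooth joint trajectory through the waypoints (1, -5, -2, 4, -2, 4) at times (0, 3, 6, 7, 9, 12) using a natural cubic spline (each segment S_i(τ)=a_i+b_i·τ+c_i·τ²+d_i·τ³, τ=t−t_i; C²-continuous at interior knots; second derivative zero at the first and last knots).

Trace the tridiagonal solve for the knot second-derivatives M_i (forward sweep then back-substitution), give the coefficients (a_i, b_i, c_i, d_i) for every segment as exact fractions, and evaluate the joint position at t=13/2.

Δ: Δ0=-2, Δ1=1, Δ2=6, Δ3=-3, Δ4=2
row 1: diag=12, rhs=18; c'=1/4, d'=3/2
row 2: denom=8−3·1/4=29/4; d'=(30−3·3/2)/(29/4)=102/29
row 3: denom=6−1·4/29=170/29; d'=(-54−1·102/29)/(170/29)=-834/85
row 4: denom=10−2·29/85=792/85; d'=(30−2·-834/85)/(792/85)=703/132
back: M4=703/132
back: M3=-834/85−29/85·703/132=-1535/132
back: M2=102/29−4/29·-1535/132=169/33
back: M1=3/2−1/4·169/33=29/132
M: M0=0, M1=29/132, M2=169/33, M3=-1535/132, M4=703/132, M5=0
seg 0: a=1, c=M0/2=0, d=(M1−M0)/(6·3)=29/2376, b=Δ0−h0·(2M0+M1)/6=-557/264
seg 1: a=-5, c=M1/2=29/264, d=(M2−M1)/(6·3)=647/2376, b=Δ1−h1·(2M1+M2)/6=-235/132
seg 2: a=-2, c=M2/2=169/66, d=(M3−M2)/(6·1)=-67/24, b=Δ2−h2·(2M2+M3)/6=1645/264
seg 3: a=4, c=M3/2=-1535/264, d=(M4−M3)/(6·2)=373/264, b=Δ3−h3·(2M3+M4)/6=131/44
seg 4: a=-2, c=M4/2=703/264, d=(M5−M4)/(6·3)=-703/2376, b=Δ4−h4·(2M4+M5)/6=-439/132
t_q=13/2 → seg 2, τ=1/2; S=-2+1645/264·τ+169/66·τ²+-67/24·τ³=2971/2112

  seg 0: a=1 b=-557/264 c=0 d=29/2376
  seg 1: a=-5 b=-235/132 c=29/264 d=647/2376
  seg 2: a=-2 b=1645/264 c=169/66 d=-67/24
  seg 3: a=4 b=131/44 c=-1535/264 d=373/264
  seg 4: a=-2 b=-439/132 c=703/264 d=-703/2376
S(13/2) = 2971/2112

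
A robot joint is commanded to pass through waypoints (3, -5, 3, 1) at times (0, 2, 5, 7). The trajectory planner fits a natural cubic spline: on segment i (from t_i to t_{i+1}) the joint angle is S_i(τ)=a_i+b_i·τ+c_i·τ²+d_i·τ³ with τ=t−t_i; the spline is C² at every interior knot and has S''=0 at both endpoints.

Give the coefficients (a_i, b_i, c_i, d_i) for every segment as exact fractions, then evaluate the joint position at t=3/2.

  seg 0: a=3 b=-1558/273 c=0 d=233/546
  seg 1: a=-5 b=-160/273 c=233/91 d=-31/63
  seg 2: a=3 b=407/273 c=-170/91 d=85/273
S(3/2) = -857/208

Δ: Δ0=-4, Δ1=8/3, Δ2=-1
row 1: diag=10, rhs=40; c'=3/10, d'=4
row 2: denom=10−3·3/10=91/10; d'=(-22−3·4)/(91/10)=-340/91
back: M2=-340/91
back: M1=4−3/10·-340/91=466/91
M: M0=0, M1=466/91, M2=-340/91, M3=0
seg 0: a=3, c=M0/2=0, d=(M1−M0)/(6·2)=233/546, b=Δ0−h0·(2M0+M1)/6=-1558/273
seg 1: a=-5, c=M1/2=233/91, d=(M2−M1)/(6·3)=-31/63, b=Δ1−h1·(2M1+M2)/6=-160/273
seg 2: a=3, c=M2/2=-170/91, d=(M3−M2)/(6·2)=85/273, b=Δ2−h2·(2M2+M3)/6=407/273
t_q=3/2 → seg 0, τ=3/2; S=3+-1558/273·τ+0·τ²+233/546·τ³=-857/208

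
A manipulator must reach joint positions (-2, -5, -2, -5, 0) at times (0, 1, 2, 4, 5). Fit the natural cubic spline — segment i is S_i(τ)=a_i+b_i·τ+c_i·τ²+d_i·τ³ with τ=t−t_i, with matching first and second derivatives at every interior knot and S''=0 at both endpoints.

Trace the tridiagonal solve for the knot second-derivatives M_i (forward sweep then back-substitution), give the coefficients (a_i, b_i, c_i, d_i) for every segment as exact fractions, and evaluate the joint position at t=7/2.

Δ: Δ0=-3, Δ1=3, Δ2=-3/2, Δ3=5
row 1: diag=4, rhs=36; c'=1/4, d'=9
row 2: denom=6−1·1/4=23/4; d'=(-27−1·9)/(23/4)=-144/23
row 3: denom=6−2·8/23=122/23; d'=(39−2·-144/23)/(122/23)=1185/122
back: M3=1185/122
back: M2=-144/23−8/23·1185/122=-588/61
back: M1=9−1/4·-588/61=696/61
M: M0=0, M1=696/61, M2=-588/61, M3=1185/122, M4=0
seg 0: a=-2, c=M0/2=0, d=(M1−M0)/(6·1)=116/61, b=Δ0−h0·(2M0+M1)/6=-299/61
seg 1: a=-5, c=M1/2=348/61, d=(M2−M1)/(6·1)=-214/61, b=Δ1−h1·(2M1+M2)/6=49/61
seg 2: a=-2, c=M2/2=-294/61, d=(M3−M2)/(6·2)=787/488, b=Δ2−h2·(2M2+M3)/6=103/61
seg 3: a=-5, c=M3/2=1185/244, d=(M4−M3)/(6·1)=-395/244, b=Δ3−h3·(2M3+M4)/6=215/122
t_q=7/2 → seg 2, τ=3/2; S=-2+103/61·τ+-294/61·τ²+787/488·τ³=-19007/3904

  seg 0: a=-2 b=-299/61 c=0 d=116/61
  seg 1: a=-5 b=49/61 c=348/61 d=-214/61
  seg 2: a=-2 b=103/61 c=-294/61 d=787/488
  seg 3: a=-5 b=215/122 c=1185/244 d=-395/244
S(7/2) = -19007/3904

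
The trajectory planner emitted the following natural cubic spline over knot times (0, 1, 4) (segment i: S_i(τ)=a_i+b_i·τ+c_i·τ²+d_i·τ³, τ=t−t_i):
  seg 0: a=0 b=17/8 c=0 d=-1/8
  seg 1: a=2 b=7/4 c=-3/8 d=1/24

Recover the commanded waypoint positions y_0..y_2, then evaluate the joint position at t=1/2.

y_0=0 y_1=2 y_2=5
S(1/2) = 67/64

y_0 = S_0(0) = a_0 = 0
y_1 = S_1(0) = a_1 = 2
y_2 = S_1(3) = 5
t_q=1/2 is in segment 0 (τ=1/2); S_0(τ)=67/64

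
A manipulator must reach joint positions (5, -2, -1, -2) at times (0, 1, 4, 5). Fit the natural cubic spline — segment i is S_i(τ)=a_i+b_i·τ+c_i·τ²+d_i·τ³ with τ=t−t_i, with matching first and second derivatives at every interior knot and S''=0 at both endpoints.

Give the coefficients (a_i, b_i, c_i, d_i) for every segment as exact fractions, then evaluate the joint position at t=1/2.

Δ: Δ0=-7, Δ1=1/3, Δ2=-1
row 1: diag=8, rhs=44; c'=3/8, d'=11/2
row 2: denom=8−3·3/8=55/8; d'=(-8−3·11/2)/(55/8)=-196/55
back: M2=-196/55
back: M1=11/2−3/8·-196/55=376/55
M: M0=0, M1=376/55, M2=-196/55, M3=0
seg 0: a=5, c=M0/2=0, d=(M1−M0)/(6·1)=188/165, b=Δ0−h0·(2M0+M1)/6=-1343/165
seg 1: a=-2, c=M1/2=188/55, d=(M2−M1)/(6·3)=-26/45, b=Δ1−h1·(2M1+M2)/6=-779/165
seg 2: a=-1, c=M2/2=-98/55, d=(M3−M2)/(6·1)=98/165, b=Δ2−h2·(2M2+M3)/6=31/165
t_q=1/2 → seg 0, τ=1/2; S=5+-1343/165·τ+0·τ²+188/165·τ³=59/55

  seg 0: a=5 b=-1343/165 c=0 d=188/165
  seg 1: a=-2 b=-779/165 c=188/55 d=-26/45
  seg 2: a=-1 b=31/165 c=-98/55 d=98/165
S(1/2) = 59/55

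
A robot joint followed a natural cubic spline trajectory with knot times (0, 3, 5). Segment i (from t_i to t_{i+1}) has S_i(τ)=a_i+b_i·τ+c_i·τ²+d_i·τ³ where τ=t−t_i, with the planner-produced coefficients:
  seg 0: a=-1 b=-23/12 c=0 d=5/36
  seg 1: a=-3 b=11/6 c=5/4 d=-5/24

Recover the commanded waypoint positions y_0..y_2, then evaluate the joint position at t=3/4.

y_0=-1 y_1=-3 y_2=4
S(3/4) = -609/256

y_0 = S_0(0) = a_0 = -1
y_1 = S_1(0) = a_1 = -3
y_2 = S_1(2) = 4
t_q=3/4 is in segment 0 (τ=3/4); S_0(τ)=-609/256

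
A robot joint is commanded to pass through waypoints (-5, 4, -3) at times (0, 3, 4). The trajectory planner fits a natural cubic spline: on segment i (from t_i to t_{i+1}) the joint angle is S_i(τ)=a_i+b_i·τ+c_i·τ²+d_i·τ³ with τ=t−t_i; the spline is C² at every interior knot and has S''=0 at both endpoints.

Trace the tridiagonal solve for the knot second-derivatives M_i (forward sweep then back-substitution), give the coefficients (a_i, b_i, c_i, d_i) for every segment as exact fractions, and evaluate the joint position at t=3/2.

Δ: Δ0=3, Δ1=-7
row 1: diag=8, rhs=-60; c'=1/8, d'=-15/2
back: M1=-15/2
M: M0=0, M1=-15/2, M2=0
seg 0: a=-5, c=M0/2=0, d=(M1−M0)/(6·3)=-5/12, b=Δ0−h0·(2M0+M1)/6=27/4
seg 1: a=4, c=M1/2=-15/4, d=(M2−M1)/(6·1)=5/4, b=Δ1−h1·(2M1+M2)/6=-9/2
t_q=3/2 → seg 0, τ=3/2; S=-5+27/4·τ+0·τ²+-5/12·τ³=119/32

  seg 0: a=-5 b=27/4 c=0 d=-5/12
  seg 1: a=4 b=-9/2 c=-15/4 d=5/4
S(3/2) = 119/32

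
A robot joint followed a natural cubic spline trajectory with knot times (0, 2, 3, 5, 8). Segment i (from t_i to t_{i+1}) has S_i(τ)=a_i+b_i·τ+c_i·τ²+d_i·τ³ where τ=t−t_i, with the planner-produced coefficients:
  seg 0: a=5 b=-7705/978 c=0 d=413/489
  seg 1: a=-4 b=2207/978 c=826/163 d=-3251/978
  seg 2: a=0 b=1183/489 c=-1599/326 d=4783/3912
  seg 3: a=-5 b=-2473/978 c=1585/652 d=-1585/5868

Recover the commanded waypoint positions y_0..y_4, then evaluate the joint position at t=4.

y_0=5 y_1=-4 y_2=0 y_3=-5 y_4=2
S(4) = -1647/1304

y_0 = S_0(0) = a_0 = 5
y_1 = S_1(0) = a_1 = -4
y_2 = S_2(0) = a_2 = 0
y_3 = S_3(0) = a_3 = -5
y_4 = S_3(3) = 2
t_q=4 is in segment 2 (τ=1); S_2(τ)=-1647/1304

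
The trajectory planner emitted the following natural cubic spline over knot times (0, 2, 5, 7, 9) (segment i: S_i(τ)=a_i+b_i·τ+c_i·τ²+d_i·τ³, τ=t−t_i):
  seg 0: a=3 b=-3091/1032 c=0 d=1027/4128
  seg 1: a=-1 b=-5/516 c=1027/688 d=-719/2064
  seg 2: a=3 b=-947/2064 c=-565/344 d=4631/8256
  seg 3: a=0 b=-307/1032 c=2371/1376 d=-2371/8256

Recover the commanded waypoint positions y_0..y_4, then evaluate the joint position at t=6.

y_0 = S_0(0) = a_0 = 3
y_1 = S_1(0) = a_1 = -1
y_2 = S_2(0) = a_2 = 3
y_3 = S_3(0) = a_3 = 0
y_4 = S_3(2) = 4
t_q=6 is in segment 2 (τ=1); S_2(τ)=4017/2752

y_0=3 y_1=-1 y_2=3 y_3=0 y_4=4
S(6) = 4017/2752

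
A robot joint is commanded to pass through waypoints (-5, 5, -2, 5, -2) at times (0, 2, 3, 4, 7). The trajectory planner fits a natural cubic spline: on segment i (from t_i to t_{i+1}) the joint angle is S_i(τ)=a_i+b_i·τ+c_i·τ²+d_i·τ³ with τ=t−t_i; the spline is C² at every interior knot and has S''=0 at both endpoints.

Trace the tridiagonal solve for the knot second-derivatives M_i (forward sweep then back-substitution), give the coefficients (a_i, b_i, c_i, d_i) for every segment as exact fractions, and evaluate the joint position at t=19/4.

  seg 0: a=-5 b=2815/267 c=0 d=-370/267
  seg 1: a=5 b=-1625/267 c=-740/89 d=1976/267
  seg 2: a=-2 b=-137/267 c=1236/89 d=-1702/267
  seg 3: a=5 b=2173/267 c=-466/89 d=466/801
S(19/4) = 23935/2848

Δ: Δ0=5, Δ1=-7, Δ2=7, Δ3=-7/3
row 1: diag=6, rhs=-72; c'=1/6, d'=-12
row 2: denom=4−1·1/6=23/6; d'=(84−1·-12)/(23/6)=576/23
row 3: denom=8−1·6/23=178/23; d'=(-56−1·576/23)/(178/23)=-932/89
back: M3=-932/89
back: M2=576/23−6/23·-932/89=2472/89
back: M1=-12−1/6·2472/89=-1480/89
M: M0=0, M1=-1480/89, M2=2472/89, M3=-932/89, M4=0
seg 0: a=-5, c=M0/2=0, d=(M1−M0)/(6·2)=-370/267, b=Δ0−h0·(2M0+M1)/6=2815/267
seg 1: a=5, c=M1/2=-740/89, d=(M2−M1)/(6·1)=1976/267, b=Δ1−h1·(2M1+M2)/6=-1625/267
seg 2: a=-2, c=M2/2=1236/89, d=(M3−M2)/(6·1)=-1702/267, b=Δ2−h2·(2M2+M3)/6=-137/267
seg 3: a=5, c=M3/2=-466/89, d=(M4−M3)/(6·3)=466/801, b=Δ3−h3·(2M3+M4)/6=2173/267
t_q=19/4 → seg 3, τ=3/4; S=5+2173/267·τ+-466/89·τ²+466/801·τ³=23935/2848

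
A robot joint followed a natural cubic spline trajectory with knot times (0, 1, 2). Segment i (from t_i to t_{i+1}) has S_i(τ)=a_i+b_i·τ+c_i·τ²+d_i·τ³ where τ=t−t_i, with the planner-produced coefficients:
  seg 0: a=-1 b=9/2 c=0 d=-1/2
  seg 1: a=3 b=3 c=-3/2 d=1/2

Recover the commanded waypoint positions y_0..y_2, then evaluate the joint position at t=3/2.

y_0=-1 y_1=3 y_2=5
S(3/2) = 67/16

y_0 = S_0(0) = a_0 = -1
y_1 = S_1(0) = a_1 = 3
y_2 = S_1(1) = 5
t_q=3/2 is in segment 1 (τ=1/2); S_1(τ)=67/16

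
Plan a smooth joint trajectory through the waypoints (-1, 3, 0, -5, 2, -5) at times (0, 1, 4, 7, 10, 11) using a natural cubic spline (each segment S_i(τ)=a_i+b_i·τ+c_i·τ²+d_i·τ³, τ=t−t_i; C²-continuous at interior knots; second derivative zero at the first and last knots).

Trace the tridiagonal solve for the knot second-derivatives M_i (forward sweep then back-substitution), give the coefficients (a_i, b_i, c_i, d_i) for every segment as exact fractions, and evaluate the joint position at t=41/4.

  seg 0: a=-1 b=10706/2331 c=0 d=-1382/2331
  seg 1: a=3 b=6560/2331 c=-1382/777 d=3547/20979
  seg 2: a=0 b=-7675/2331 c=-599/2331 d=151/567
  seg 3: a=-5 b=5492/2331 c=4988/2331 d=-15017/20979
  seg 4: a=2 b=-9631/2331 c=-3343/777 d=3343/2331
S(41/4) = 5119/7104

Δ: Δ0=4, Δ1=-1, Δ2=-5/3, Δ3=7/3, Δ4=-7
row 1: diag=8, rhs=-30; c'=3/8, d'=-15/4
row 2: denom=12−3·3/8=87/8; d'=(-4−3·-15/4)/(87/8)=2/3
row 3: denom=12−3·8/29=324/29; d'=(24−3·2/3)/(324/29)=319/162
row 4: denom=8−3·29/108=259/36; d'=(-56−3·319/162)/(259/36)=-6686/777
back: M4=-6686/777
back: M3=319/162−29/108·-6686/777=9976/2331
back: M2=2/3−8/29·9976/2331=-1198/2331
back: M1=-15/4−3/8·-1198/2331=-2764/777
M: M0=0, M1=-2764/777, M2=-1198/2331, M3=9976/2331, M4=-6686/777, M5=0
seg 0: a=-1, c=M0/2=0, d=(M1−M0)/(6·1)=-1382/2331, b=Δ0−h0·(2M0+M1)/6=10706/2331
seg 1: a=3, c=M1/2=-1382/777, d=(M2−M1)/(6·3)=3547/20979, b=Δ1−h1·(2M1+M2)/6=6560/2331
seg 2: a=0, c=M2/2=-599/2331, d=(M3−M2)/(6·3)=151/567, b=Δ2−h2·(2M2+M3)/6=-7675/2331
seg 3: a=-5, c=M3/2=4988/2331, d=(M4−M3)/(6·3)=-15017/20979, b=Δ3−h3·(2M3+M4)/6=5492/2331
seg 4: a=2, c=M4/2=-3343/777, d=(M5−M4)/(6·1)=3343/2331, b=Δ4−h4·(2M4+M5)/6=-9631/2331
t_q=41/4 → seg 4, τ=1/4; S=2+-9631/2331·τ+-3343/777·τ²+3343/2331·τ³=5119/7104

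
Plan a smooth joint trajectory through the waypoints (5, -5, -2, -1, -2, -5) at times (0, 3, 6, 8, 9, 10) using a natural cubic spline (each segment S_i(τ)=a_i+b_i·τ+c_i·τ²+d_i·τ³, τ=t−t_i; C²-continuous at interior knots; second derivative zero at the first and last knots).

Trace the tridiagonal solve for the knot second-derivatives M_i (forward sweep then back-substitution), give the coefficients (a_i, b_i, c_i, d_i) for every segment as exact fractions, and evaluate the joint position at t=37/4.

  seg 0: a=5 b=-21367/4722 c=0 d=5627/42498
  seg 1: a=-5 b=-2243/2361 c=5627/4722 d=-7673/42498
  seg 2: a=-2 b=6257/4722 c=-341/787 d=49/4722
  seg 3: a=-1 b=-1339/4722 c=-292/787 d=-1631/4722
  seg 4: a=-2 b=-4868/2361 c=-2215/1574 d=2215/4722
S(37/4) = -261519/100736

Δ: Δ0=-10/3, Δ1=1, Δ2=1/2, Δ3=-1, Δ4=-3
row 1: diag=12, rhs=26; c'=1/4, d'=13/6
row 2: denom=10−3·1/4=37/4; d'=(-3−3·13/6)/(37/4)=-38/37
row 3: denom=6−2·8/37=206/37; d'=(-9−2·-38/37)/(206/37)=-257/206
row 4: denom=4−1·37/206=787/206; d'=(-12−1·-257/206)/(787/206)=-2215/787
back: M4=-2215/787
back: M3=-257/206−37/206·-2215/787=-584/787
back: M2=-38/37−8/37·-584/787=-682/787
back: M1=13/6−1/4·-682/787=5627/2361
M: M0=0, M1=5627/2361, M2=-682/787, M3=-584/787, M4=-2215/787, M5=0
seg 0: a=5, c=M0/2=0, d=(M1−M0)/(6·3)=5627/42498, b=Δ0−h0·(2M0+M1)/6=-21367/4722
seg 1: a=-5, c=M1/2=5627/4722, d=(M2−M1)/(6·3)=-7673/42498, b=Δ1−h1·(2M1+M2)/6=-2243/2361
seg 2: a=-2, c=M2/2=-341/787, d=(M3−M2)/(6·2)=49/4722, b=Δ2−h2·(2M2+M3)/6=6257/4722
seg 3: a=-1, c=M3/2=-292/787, d=(M4−M3)/(6·1)=-1631/4722, b=Δ3−h3·(2M3+M4)/6=-1339/4722
seg 4: a=-2, c=M4/2=-2215/1574, d=(M5−M4)/(6·1)=2215/4722, b=Δ4−h4·(2M4+M5)/6=-4868/2361
t_q=37/4 → seg 4, τ=1/4; S=-2+-4868/2361·τ+-2215/1574·τ²+2215/4722·τ³=-261519/100736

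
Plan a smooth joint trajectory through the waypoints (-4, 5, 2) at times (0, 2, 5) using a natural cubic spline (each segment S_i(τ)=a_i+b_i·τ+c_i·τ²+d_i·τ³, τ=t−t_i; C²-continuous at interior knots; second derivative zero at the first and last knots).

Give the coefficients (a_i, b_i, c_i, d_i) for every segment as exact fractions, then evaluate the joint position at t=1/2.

Δ: Δ0=9/2, Δ1=-1
row 1: diag=10, rhs=-33; c'=3/10, d'=-33/10
back: M1=-33/10
M: M0=0, M1=-33/10, M2=0
seg 0: a=-4, c=M0/2=0, d=(M1−M0)/(6·2)=-11/40, b=Δ0−h0·(2M0+M1)/6=28/5
seg 1: a=5, c=M1/2=-33/20, d=(M2−M1)/(6·3)=11/60, b=Δ1−h1·(2M1+M2)/6=23/10
t_q=1/2 → seg 0, τ=1/2; S=-4+28/5·τ+0·τ²+-11/40·τ³=-79/64

  seg 0: a=-4 b=28/5 c=0 d=-11/40
  seg 1: a=5 b=23/10 c=-33/20 d=11/60
S(1/2) = -79/64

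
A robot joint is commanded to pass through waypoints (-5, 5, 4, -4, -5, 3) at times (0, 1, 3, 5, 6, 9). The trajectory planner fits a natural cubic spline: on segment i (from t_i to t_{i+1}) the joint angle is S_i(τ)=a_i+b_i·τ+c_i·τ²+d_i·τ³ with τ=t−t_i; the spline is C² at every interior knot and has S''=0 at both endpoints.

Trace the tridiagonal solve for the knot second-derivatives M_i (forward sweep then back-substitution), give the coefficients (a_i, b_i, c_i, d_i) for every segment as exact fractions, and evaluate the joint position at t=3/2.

Δ: Δ0=10, Δ1=-1/2, Δ2=-4, Δ3=-1, Δ4=8/3
row 1: diag=6, rhs=-63; c'=1/3, d'=-21/2
row 2: denom=8−2·1/3=22/3; d'=(-21−2·-21/2)/(22/3)=0
row 3: denom=6−2·3/11=60/11; d'=(18−2·0)/(60/11)=33/10
row 4: denom=8−1·11/60=469/60; d'=(22−1·33/10)/(469/60)=1122/469
back: M4=1122/469
back: M3=33/10−11/60·1122/469=1342/469
back: M2=0−3/11·1342/469=-366/469
back: M1=-21/2−1/3·-366/469=-9605/938
M: M0=0, M1=-9605/938, M2=-366/469, M3=1342/469, M4=1122/469, M5=0
seg 0: a=-5, c=M0/2=0, d=(M1−M0)/(6·1)=-9605/5628, b=Δ0−h0·(2M0+M1)/6=65885/5628
seg 1: a=5, c=M1/2=-9605/1876, d=(M2−M1)/(6·2)=8873/11256, b=Δ1−h1·(2M1+M2)/6=18535/2814
seg 2: a=4, c=M2/2=-183/469, d=(M3−M2)/(6·2)=61/201, b=Δ2−h2·(2M2+M3)/6=-6238/1407
seg 3: a=-4, c=M3/2=671/469, d=(M4−M3)/(6·1)=-110/1407, b=Δ3−h3·(2M3+M4)/6=-3310/1407
seg 4: a=-5, c=M4/2=561/469, d=(M5−M4)/(6·3)=-187/1407, b=Δ4−h4·(2M4+M5)/6=386/1407
t_q=3/2 → seg 1, τ=1/2; S=5+18535/2814·τ+-9605/1876·τ²+8873/11256·τ³=213471/30016

  seg 0: a=-5 b=65885/5628 c=0 d=-9605/5628
  seg 1: a=5 b=18535/2814 c=-9605/1876 d=8873/11256
  seg 2: a=4 b=-6238/1407 c=-183/469 d=61/201
  seg 3: a=-4 b=-3310/1407 c=671/469 d=-110/1407
  seg 4: a=-5 b=386/1407 c=561/469 d=-187/1407
S(3/2) = 213471/30016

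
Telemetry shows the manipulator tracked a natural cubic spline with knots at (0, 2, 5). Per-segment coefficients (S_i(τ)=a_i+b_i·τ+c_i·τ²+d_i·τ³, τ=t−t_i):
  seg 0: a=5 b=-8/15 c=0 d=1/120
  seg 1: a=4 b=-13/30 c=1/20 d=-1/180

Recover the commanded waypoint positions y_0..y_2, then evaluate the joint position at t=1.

y_0 = S_0(0) = a_0 = 5
y_1 = S_1(0) = a_1 = 4
y_2 = S_1(3) = 3
t_q=1 is in segment 0 (τ=1); S_0(τ)=179/40

y_0=5 y_1=4 y_2=3
S(1) = 179/40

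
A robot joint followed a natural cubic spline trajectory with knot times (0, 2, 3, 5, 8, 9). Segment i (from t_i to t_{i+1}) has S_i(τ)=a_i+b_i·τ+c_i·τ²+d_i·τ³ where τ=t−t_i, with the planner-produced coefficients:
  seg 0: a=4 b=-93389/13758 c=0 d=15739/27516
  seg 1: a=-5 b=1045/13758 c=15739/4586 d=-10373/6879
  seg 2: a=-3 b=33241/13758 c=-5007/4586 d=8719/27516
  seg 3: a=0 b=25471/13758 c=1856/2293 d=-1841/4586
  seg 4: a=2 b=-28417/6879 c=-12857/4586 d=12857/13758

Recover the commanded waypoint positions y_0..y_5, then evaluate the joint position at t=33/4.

y_0=4 y_1=-5 y_2=-3 y_3=0 y_4=2 y_5=-4
S(33/4) = 236751/293504

y_0 = S_0(0) = a_0 = 4
y_1 = S_1(0) = a_1 = -5
y_2 = S_2(0) = a_2 = -3
y_3 = S_3(0) = a_3 = 0
y_4 = S_4(0) = a_4 = 2
y_5 = S_4(1) = -4
t_q=33/4 is in segment 4 (τ=1/4); S_4(τ)=236751/293504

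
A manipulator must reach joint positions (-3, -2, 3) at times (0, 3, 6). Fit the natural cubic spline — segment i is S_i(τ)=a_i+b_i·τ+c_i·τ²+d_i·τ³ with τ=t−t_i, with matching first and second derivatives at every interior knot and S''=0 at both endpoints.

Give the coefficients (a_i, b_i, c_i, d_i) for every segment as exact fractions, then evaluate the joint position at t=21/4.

Δ: Δ0=1/3, Δ1=5/3
row 1: diag=12, rhs=8; c'=1/4, d'=2/3
back: M1=2/3
M: M0=0, M1=2/3, M2=0
seg 0: a=-3, c=M0/2=0, d=(M1−M0)/(6·3)=1/27, b=Δ0−h0·(2M0+M1)/6=0
seg 1: a=-2, c=M1/2=1/3, d=(M2−M1)/(6·3)=-1/27, b=Δ1−h1·(2M1+M2)/6=1
t_q=21/4 → seg 1, τ=9/4; S=-2+1·τ+1/3·τ²+-1/27·τ³=97/64

  seg 0: a=-3 b=0 c=0 d=1/27
  seg 1: a=-2 b=1 c=1/3 d=-1/27
S(21/4) = 97/64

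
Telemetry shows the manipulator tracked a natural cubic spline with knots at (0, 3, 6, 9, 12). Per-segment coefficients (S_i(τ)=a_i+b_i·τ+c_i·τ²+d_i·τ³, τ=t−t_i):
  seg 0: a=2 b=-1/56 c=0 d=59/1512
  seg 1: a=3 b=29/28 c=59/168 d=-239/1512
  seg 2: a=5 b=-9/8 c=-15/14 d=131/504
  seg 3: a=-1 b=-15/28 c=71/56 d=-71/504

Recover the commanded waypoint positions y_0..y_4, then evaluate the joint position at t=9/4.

y_0 = S_0(0) = a_0 = 2
y_1 = S_1(0) = a_1 = 3
y_2 = S_2(0) = a_2 = 5
y_3 = S_3(0) = a_3 = -1
y_4 = S_3(3) = 5
t_q=9/4 is in segment 0 (τ=9/4); S_0(τ)=1231/512

y_0=2 y_1=3 y_2=5 y_3=-1 y_4=5
S(9/4) = 1231/512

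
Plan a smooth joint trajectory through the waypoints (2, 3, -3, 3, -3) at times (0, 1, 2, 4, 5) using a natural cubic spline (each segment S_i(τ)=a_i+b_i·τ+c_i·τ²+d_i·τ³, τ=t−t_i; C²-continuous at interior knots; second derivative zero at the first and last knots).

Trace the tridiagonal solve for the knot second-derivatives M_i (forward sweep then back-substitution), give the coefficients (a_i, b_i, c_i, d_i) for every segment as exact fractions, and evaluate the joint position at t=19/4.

Δ: Δ0=1, Δ1=-6, Δ2=3, Δ3=-6
row 1: diag=4, rhs=-42; c'=1/4, d'=-21/2
row 2: denom=6−1·1/4=23/4; d'=(54−1·-21/2)/(23/4)=258/23
row 3: denom=6−2·8/23=122/23; d'=(-54−2·258/23)/(122/23)=-879/61
back: M3=-879/61
back: M2=258/23−8/23·-879/61=990/61
back: M1=-21/2−1/4·990/61=-888/61
M: M0=0, M1=-888/61, M2=990/61, M3=-879/61, M4=0
seg 0: a=2, c=M0/2=0, d=(M1−M0)/(6·1)=-148/61, b=Δ0−h0·(2M0+M1)/6=209/61
seg 1: a=3, c=M1/2=-444/61, d=(M2−M1)/(6·1)=313/61, b=Δ1−h1·(2M1+M2)/6=-235/61
seg 2: a=-3, c=M2/2=495/61, d=(M3−M2)/(6·2)=-623/244, b=Δ2−h2·(2M2+M3)/6=-184/61
seg 3: a=3, c=M3/2=-879/122, d=(M4−M3)/(6·1)=293/122, b=Δ3−h3·(2M3+M4)/6=-73/61
t_q=19/4 → seg 3, τ=3/4; S=3+-73/61·τ+-879/122·τ²+293/122·τ³=-7317/7808

  seg 0: a=2 b=209/61 c=0 d=-148/61
  seg 1: a=3 b=-235/61 c=-444/61 d=313/61
  seg 2: a=-3 b=-184/61 c=495/61 d=-623/244
  seg 3: a=3 b=-73/61 c=-879/122 d=293/122
S(19/4) = -7317/7808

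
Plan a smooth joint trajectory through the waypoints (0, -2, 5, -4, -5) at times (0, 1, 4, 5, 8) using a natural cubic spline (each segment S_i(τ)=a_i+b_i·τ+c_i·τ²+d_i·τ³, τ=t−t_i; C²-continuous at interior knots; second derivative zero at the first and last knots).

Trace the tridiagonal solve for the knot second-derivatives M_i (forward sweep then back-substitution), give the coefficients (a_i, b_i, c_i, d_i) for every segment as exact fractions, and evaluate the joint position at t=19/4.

Δ: Δ0=-2, Δ1=7/3, Δ2=-9, Δ3=-1/3
row 1: diag=8, rhs=26; c'=3/8, d'=13/4
row 2: denom=8−3·3/8=55/8; d'=(-68−3·13/4)/(55/8)=-622/55
row 3: denom=8−1·8/55=432/55; d'=(52−1·-622/55)/(432/55)=1741/216
back: M3=1741/216
back: M2=-622/55−8/55·1741/216=-337/27
back: M1=13/4−3/8·-337/27=571/72
M: M0=0, M1=571/72, M2=-337/27, M3=1741/216, M4=0
seg 0: a=0, c=M0/2=0, d=(M1−M0)/(6·1)=571/432, b=Δ0−h0·(2M0+M1)/6=-1435/432
seg 1: a=-2, c=M1/2=571/144, d=(M2−M1)/(6·3)=-4409/3888, b=Δ1−h1·(2M1+M2)/6=139/216
seg 2: a=5, c=M2/2=-337/54, d=(M3−M2)/(6·1)=493/144, b=Δ2−h2·(2M2+M3)/6=-2671/432
seg 3: a=-4, c=M3/2=1741/432, d=(M4−M3)/(6·3)=-1741/3888, b=Δ3−h3·(2M3+M4)/6=-1813/216
t_q=19/4 → seg 2, τ=3/4; S=5+-2671/432·τ+-337/54·τ²+493/144·τ³=-15697/9216

  seg 0: a=0 b=-1435/432 c=0 d=571/432
  seg 1: a=-2 b=139/216 c=571/144 d=-4409/3888
  seg 2: a=5 b=-2671/432 c=-337/54 d=493/144
  seg 3: a=-4 b=-1813/216 c=1741/432 d=-1741/3888
S(19/4) = -15697/9216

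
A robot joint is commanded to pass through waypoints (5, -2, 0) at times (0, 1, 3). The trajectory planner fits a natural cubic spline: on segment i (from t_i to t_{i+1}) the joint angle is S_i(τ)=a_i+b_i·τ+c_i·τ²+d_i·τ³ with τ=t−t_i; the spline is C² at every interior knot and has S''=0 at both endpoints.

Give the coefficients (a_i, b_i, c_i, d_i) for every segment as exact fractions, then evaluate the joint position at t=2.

  seg 0: a=5 b=-25/3 c=0 d=4/3
  seg 1: a=-2 b=-13/3 c=4 d=-2/3
S(2) = -3

Δ: Δ0=-7, Δ1=1
row 1: diag=6, rhs=48; c'=1/3, d'=8
back: M1=8
M: M0=0, M1=8, M2=0
seg 0: a=5, c=M0/2=0, d=(M1−M0)/(6·1)=4/3, b=Δ0−h0·(2M0+M1)/6=-25/3
seg 1: a=-2, c=M1/2=4, d=(M2−M1)/(6·2)=-2/3, b=Δ1−h1·(2M1+M2)/6=-13/3
t_q=2 → seg 1, τ=1; S=-2+-13/3·τ+4·τ²+-2/3·τ³=-3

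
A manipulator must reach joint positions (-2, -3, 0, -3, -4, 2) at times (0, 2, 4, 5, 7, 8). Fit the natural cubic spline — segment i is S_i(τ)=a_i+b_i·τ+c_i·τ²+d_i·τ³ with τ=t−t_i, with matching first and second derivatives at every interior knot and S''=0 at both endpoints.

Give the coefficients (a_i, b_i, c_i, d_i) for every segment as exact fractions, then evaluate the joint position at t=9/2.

  seg 0: a=-2 b=-251/170 c=0 d=83/340
  seg 1: a=-3 b=247/170 c=249/170 d=-49/68
  seg 2: a=0 b=-227/170 c=-243/85 d=203/170
  seg 3: a=-3 b=-59/17 c=123/170 d=259/680
  seg 4: a=-4 b=679/170 c=1023/340 d=-341/340
S(9/2) = -1677/1360

Δ: Δ0=-1/2, Δ1=3/2, Δ2=-3, Δ3=-1/2, Δ4=6
row 1: diag=8, rhs=12; c'=1/4, d'=3/2
row 2: denom=6−2·1/4=11/2; d'=(-27−2·3/2)/(11/2)=-60/11
row 3: denom=6−1·2/11=64/11; d'=(15−1·-60/11)/(64/11)=225/64
row 4: denom=6−2·11/32=85/16; d'=(39−2·225/64)/(85/16)=1023/170
back: M4=1023/170
back: M3=225/64−11/32·1023/170=123/85
back: M2=-60/11−2/11·123/85=-486/85
back: M1=3/2−1/4·-486/85=249/85
M: M0=0, M1=249/85, M2=-486/85, M3=123/85, M4=1023/170, M5=0
seg 0: a=-2, c=M0/2=0, d=(M1−M0)/(6·2)=83/340, b=Δ0−h0·(2M0+M1)/6=-251/170
seg 1: a=-3, c=M1/2=249/170, d=(M2−M1)/(6·2)=-49/68, b=Δ1−h1·(2M1+M2)/6=247/170
seg 2: a=0, c=M2/2=-243/85, d=(M3−M2)/(6·1)=203/170, b=Δ2−h2·(2M2+M3)/6=-227/170
seg 3: a=-3, c=M3/2=123/170, d=(M4−M3)/(6·2)=259/680, b=Δ3−h3·(2M3+M4)/6=-59/17
seg 4: a=-4, c=M4/2=1023/340, d=(M5−M4)/(6·1)=-341/340, b=Δ4−h4·(2M4+M5)/6=679/170
t_q=9/2 → seg 2, τ=1/2; S=0+-227/170·τ+-243/85·τ²+203/170·τ³=-1677/1360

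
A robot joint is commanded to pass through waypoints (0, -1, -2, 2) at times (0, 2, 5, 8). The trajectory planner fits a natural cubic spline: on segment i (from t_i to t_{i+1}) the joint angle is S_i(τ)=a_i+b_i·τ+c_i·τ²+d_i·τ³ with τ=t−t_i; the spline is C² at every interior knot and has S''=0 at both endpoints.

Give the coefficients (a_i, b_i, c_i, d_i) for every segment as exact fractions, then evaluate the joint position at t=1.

Δ: Δ0=-1/2, Δ1=-1/3, Δ2=4/3
row 1: diag=10, rhs=1; c'=3/10, d'=1/10
row 2: denom=12−3·3/10=111/10; d'=(10−3·1/10)/(111/10)=97/111
back: M2=97/111
back: M1=1/10−3/10·97/111=-6/37
M: M0=0, M1=-6/37, M2=97/111, M3=0
seg 0: a=0, c=M0/2=0, d=(M1−M0)/(6·2)=-1/74, b=Δ0−h0·(2M0+M1)/6=-33/74
seg 1: a=-1, c=M1/2=-3/37, d=(M2−M1)/(6·3)=115/1998, b=Δ1−h1·(2M1+M2)/6=-45/74
seg 2: a=-2, c=M2/2=97/222, d=(M3−M2)/(6·3)=-97/1998, b=Δ2−h2·(2M2+M3)/6=17/37
t_q=1 → seg 0, τ=1; S=0+-33/74·τ+0·τ²+-1/74·τ³=-17/37

  seg 0: a=0 b=-33/74 c=0 d=-1/74
  seg 1: a=-1 b=-45/74 c=-3/37 d=115/1998
  seg 2: a=-2 b=17/37 c=97/222 d=-97/1998
S(1) = -17/37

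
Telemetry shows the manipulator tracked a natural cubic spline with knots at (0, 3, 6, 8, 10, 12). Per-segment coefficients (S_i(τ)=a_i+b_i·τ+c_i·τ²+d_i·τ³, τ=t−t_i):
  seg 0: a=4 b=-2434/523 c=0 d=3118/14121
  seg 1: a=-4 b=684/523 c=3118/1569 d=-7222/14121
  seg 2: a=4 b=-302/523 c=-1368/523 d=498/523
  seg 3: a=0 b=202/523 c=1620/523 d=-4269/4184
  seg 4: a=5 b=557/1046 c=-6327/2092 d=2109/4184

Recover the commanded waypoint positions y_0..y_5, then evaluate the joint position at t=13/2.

y_0=4 y_1=-4 y_2=4 y_3=0 y_4=5 y_5=-2
S(13/2) = 6645/2092

y_0 = S_0(0) = a_0 = 4
y_1 = S_1(0) = a_1 = -4
y_2 = S_2(0) = a_2 = 4
y_3 = S_3(0) = a_3 = 0
y_4 = S_4(0) = a_4 = 5
y_5 = S_4(2) = -2
t_q=13/2 is in segment 2 (τ=1/2); S_2(τ)=6645/2092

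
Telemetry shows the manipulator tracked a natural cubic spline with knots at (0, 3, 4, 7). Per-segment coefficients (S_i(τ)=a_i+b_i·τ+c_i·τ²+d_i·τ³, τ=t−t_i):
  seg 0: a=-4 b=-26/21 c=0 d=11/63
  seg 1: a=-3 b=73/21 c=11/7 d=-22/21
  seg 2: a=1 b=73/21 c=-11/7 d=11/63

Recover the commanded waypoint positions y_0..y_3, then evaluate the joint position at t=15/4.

y_0 = S_0(0) = a_0 = -4
y_1 = S_1(0) = a_1 = -3
y_2 = S_2(0) = a_2 = 1
y_3 = S_2(3) = 2
t_q=15/4 is in segment 1 (τ=3/4); S_1(τ)=11/224

y_0=-4 y_1=-3 y_2=1 y_3=2
S(15/4) = 11/224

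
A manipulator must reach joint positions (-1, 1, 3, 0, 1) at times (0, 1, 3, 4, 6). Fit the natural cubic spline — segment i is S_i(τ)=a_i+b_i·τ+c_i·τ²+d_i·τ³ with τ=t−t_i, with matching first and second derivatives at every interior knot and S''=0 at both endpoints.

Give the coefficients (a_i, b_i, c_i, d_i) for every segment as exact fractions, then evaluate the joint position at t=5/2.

  seg 0: a=-1 b=176/93 c=0 d=10/93
  seg 1: a=1 b=206/93 c=10/31 d=-173/372
  seg 2: a=3 b=-193/93 c=-153/62 d=287/186
  seg 3: a=0 b=-443/186 c=67/31 d=-67/186
S(5/2) = 3451/992

Δ: Δ0=2, Δ1=1, Δ2=-3, Δ3=1/2
row 1: diag=6, rhs=-6; c'=1/3, d'=-1
row 2: denom=6−2·1/3=16/3; d'=(-24−2·-1)/(16/3)=-33/8
row 3: denom=6−1·3/16=93/16; d'=(21−1·-33/8)/(93/16)=134/31
back: M3=134/31
back: M2=-33/8−3/16·134/31=-153/31
back: M1=-1−1/3·-153/31=20/31
M: M0=0, M1=20/31, M2=-153/31, M3=134/31, M4=0
seg 0: a=-1, c=M0/2=0, d=(M1−M0)/(6·1)=10/93, b=Δ0−h0·(2M0+M1)/6=176/93
seg 1: a=1, c=M1/2=10/31, d=(M2−M1)/(6·2)=-173/372, b=Δ1−h1·(2M1+M2)/6=206/93
seg 2: a=3, c=M2/2=-153/62, d=(M3−M2)/(6·1)=287/186, b=Δ2−h2·(2M2+M3)/6=-193/93
seg 3: a=0, c=M3/2=67/31, d=(M4−M3)/(6·2)=-67/186, b=Δ3−h3·(2M3+M4)/6=-443/186
t_q=5/2 → seg 1, τ=3/2; S=1+206/93·τ+10/31·τ²+-173/372·τ³=3451/992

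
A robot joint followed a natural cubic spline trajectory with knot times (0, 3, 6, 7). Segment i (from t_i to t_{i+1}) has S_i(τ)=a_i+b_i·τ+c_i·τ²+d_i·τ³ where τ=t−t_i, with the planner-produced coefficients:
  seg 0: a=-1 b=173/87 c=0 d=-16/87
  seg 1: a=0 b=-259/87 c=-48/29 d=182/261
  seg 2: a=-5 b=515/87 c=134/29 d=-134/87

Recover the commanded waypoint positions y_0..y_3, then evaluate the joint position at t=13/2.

y_0=-1 y_1=0 y_2=-5 y_3=4
S(13/2) = -125/116

y_0 = S_0(0) = a_0 = -1
y_1 = S_1(0) = a_1 = 0
y_2 = S_2(0) = a_2 = -5
y_3 = S_2(1) = 4
t_q=13/2 is in segment 2 (τ=1/2); S_2(τ)=-125/116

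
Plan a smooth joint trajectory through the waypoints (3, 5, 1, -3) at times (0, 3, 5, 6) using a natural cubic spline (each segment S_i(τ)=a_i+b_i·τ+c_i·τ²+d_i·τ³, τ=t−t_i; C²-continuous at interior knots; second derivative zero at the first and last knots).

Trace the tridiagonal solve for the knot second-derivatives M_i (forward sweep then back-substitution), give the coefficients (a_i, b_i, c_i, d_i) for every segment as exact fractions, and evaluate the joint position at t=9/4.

  seg 0: a=3 b=55/42 c=0 d=-1/14
  seg 1: a=5 b=-13/21 c=-9/14 d=-1/42
  seg 2: a=1 b=-73/21 c=-11/14 d=11/42
S(9/4) = 657/128

Δ: Δ0=2/3, Δ1=-2, Δ2=-4
row 1: diag=10, rhs=-16; c'=1/5, d'=-8/5
row 2: denom=6−2·1/5=28/5; d'=(-12−2·-8/5)/(28/5)=-11/7
back: M2=-11/7
back: M1=-8/5−1/5·-11/7=-9/7
M: M0=0, M1=-9/7, M2=-11/7, M3=0
seg 0: a=3, c=M0/2=0, d=(M1−M0)/(6·3)=-1/14, b=Δ0−h0·(2M0+M1)/6=55/42
seg 1: a=5, c=M1/2=-9/14, d=(M2−M1)/(6·2)=-1/42, b=Δ1−h1·(2M1+M2)/6=-13/21
seg 2: a=1, c=M2/2=-11/14, d=(M3−M2)/(6·1)=11/42, b=Δ2−h2·(2M2+M3)/6=-73/21
t_q=9/4 → seg 0, τ=9/4; S=3+55/42·τ+0·τ²+-1/14·τ³=657/128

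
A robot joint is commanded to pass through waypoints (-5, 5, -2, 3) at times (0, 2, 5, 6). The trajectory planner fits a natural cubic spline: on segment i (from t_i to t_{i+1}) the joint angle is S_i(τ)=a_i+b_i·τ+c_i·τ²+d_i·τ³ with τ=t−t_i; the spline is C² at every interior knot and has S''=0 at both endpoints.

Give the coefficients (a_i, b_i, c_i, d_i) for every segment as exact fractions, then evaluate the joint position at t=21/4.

  seg 0: a=-5 b=1549/213 c=0 d=-121/213
  seg 1: a=5 b=97/213 c=-242/71 d=176/213
  seg 2: a=-2 b=493/213 c=286/71 d=-286/213
S(21/4) = -2705/2272

Δ: Δ0=5, Δ1=-7/3, Δ2=5
row 1: diag=10, rhs=-44; c'=3/10, d'=-22/5
row 2: denom=8−3·3/10=71/10; d'=(44−3·-22/5)/(71/10)=572/71
back: M2=572/71
back: M1=-22/5−3/10·572/71=-484/71
M: M0=0, M1=-484/71, M2=572/71, M3=0
seg 0: a=-5, c=M0/2=0, d=(M1−M0)/(6·2)=-121/213, b=Δ0−h0·(2M0+M1)/6=1549/213
seg 1: a=5, c=M1/2=-242/71, d=(M2−M1)/(6·3)=176/213, b=Δ1−h1·(2M1+M2)/6=97/213
seg 2: a=-2, c=M2/2=286/71, d=(M3−M2)/(6·1)=-286/213, b=Δ2−h2·(2M2+M3)/6=493/213
t_q=21/4 → seg 2, τ=1/4; S=-2+493/213·τ+286/71·τ²+-286/213·τ³=-2705/2272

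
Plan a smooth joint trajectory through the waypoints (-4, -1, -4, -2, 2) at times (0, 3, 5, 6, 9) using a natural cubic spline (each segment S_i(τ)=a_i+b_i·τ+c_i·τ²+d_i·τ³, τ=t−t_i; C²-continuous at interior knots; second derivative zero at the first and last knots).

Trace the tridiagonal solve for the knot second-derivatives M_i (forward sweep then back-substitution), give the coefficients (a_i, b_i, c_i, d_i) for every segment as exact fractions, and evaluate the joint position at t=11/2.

  seg 0: a=-4 b=1925/876 c=0 d=-1049/7884
  seg 1: a=-1 b=-611/438 c=-1049/876 d=1003/1752
  seg 2: a=-4 b=50/73 c=490/219 d=-202/219
  seg 3: a=-2 b=524/219 c=-116/219 d=116/1971
S(11/2) = -2815/876

Δ: Δ0=1, Δ1=-3/2, Δ2=2, Δ3=4/3
row 1: diag=10, rhs=-15; c'=1/5, d'=-3/2
row 2: denom=6−2·1/5=28/5; d'=(21−2·-3/2)/(28/5)=30/7
row 3: denom=8−1·5/28=219/28; d'=(-4−1·30/7)/(219/28)=-232/219
back: M3=-232/219
back: M2=30/7−5/28·-232/219=980/219
back: M1=-3/2−1/5·980/219=-1049/438
M: M0=0, M1=-1049/438, M2=980/219, M3=-232/219, M4=0
seg 0: a=-4, c=M0/2=0, d=(M1−M0)/(6·3)=-1049/7884, b=Δ0−h0·(2M0+M1)/6=1925/876
seg 1: a=-1, c=M1/2=-1049/876, d=(M2−M1)/(6·2)=1003/1752, b=Δ1−h1·(2M1+M2)/6=-611/438
seg 2: a=-4, c=M2/2=490/219, d=(M3−M2)/(6·1)=-202/219, b=Δ2−h2·(2M2+M3)/6=50/73
seg 3: a=-2, c=M3/2=-116/219, d=(M4−M3)/(6·3)=116/1971, b=Δ3−h3·(2M3+M4)/6=524/219
t_q=11/2 → seg 2, τ=1/2; S=-4+50/73·τ+490/219·τ²+-202/219·τ³=-2815/876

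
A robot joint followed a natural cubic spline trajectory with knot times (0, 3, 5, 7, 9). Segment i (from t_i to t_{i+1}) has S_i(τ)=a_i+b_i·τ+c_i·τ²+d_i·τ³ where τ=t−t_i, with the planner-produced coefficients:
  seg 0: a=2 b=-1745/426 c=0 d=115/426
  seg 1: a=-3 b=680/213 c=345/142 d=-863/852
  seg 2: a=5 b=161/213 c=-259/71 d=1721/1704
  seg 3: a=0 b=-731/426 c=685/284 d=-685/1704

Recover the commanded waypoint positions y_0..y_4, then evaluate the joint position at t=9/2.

y_0=2 y_1=-3 y_2=5 y_3=0 y_4=3
S(9/2) = 8717/2272

y_0 = S_0(0) = a_0 = 2
y_1 = S_1(0) = a_1 = -3
y_2 = S_2(0) = a_2 = 5
y_3 = S_3(0) = a_3 = 0
y_4 = S_3(2) = 3
t_q=9/2 is in segment 1 (τ=3/2); S_1(τ)=8717/2272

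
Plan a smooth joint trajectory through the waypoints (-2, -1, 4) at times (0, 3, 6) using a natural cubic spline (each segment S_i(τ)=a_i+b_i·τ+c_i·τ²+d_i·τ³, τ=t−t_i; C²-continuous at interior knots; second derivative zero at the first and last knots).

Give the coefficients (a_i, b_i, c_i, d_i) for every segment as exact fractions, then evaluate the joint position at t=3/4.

  seg 0: a=-2 b=0 c=0 d=1/27
  seg 1: a=-1 b=1 c=1/3 d=-1/27
S(3/4) = -127/64

Δ: Δ0=1/3, Δ1=5/3
row 1: diag=12, rhs=8; c'=1/4, d'=2/3
back: M1=2/3
M: M0=0, M1=2/3, M2=0
seg 0: a=-2, c=M0/2=0, d=(M1−M0)/(6·3)=1/27, b=Δ0−h0·(2M0+M1)/6=0
seg 1: a=-1, c=M1/2=1/3, d=(M2−M1)/(6·3)=-1/27, b=Δ1−h1·(2M1+M2)/6=1
t_q=3/4 → seg 0, τ=3/4; S=-2+0·τ+0·τ²+1/27·τ³=-127/64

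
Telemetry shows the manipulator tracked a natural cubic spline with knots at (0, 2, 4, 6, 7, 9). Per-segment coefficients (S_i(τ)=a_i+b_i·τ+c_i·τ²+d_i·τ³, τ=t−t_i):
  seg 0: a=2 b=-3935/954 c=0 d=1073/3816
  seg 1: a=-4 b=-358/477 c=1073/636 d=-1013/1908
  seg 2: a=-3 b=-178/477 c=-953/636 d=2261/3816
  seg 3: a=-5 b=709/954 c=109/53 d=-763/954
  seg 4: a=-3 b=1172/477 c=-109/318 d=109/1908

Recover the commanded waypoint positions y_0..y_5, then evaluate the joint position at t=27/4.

y_0=2 y_1=-4 y_2=-3 y_3=-5 y_4=-3 y_5=1
S(27/4) = -73739/20352

y_0 = S_0(0) = a_0 = 2
y_1 = S_1(0) = a_1 = -4
y_2 = S_2(0) = a_2 = -3
y_3 = S_3(0) = a_3 = -5
y_4 = S_4(0) = a_4 = -3
y_5 = S_4(2) = 1
t_q=27/4 is in segment 3 (τ=3/4); S_3(τ)=-73739/20352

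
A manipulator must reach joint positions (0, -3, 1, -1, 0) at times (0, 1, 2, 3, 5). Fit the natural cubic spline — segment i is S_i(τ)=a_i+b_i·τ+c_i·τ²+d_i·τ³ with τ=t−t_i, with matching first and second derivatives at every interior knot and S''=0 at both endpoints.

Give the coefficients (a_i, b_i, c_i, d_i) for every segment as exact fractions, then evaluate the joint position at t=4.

Δ: Δ0=-3, Δ1=4, Δ2=-2, Δ3=1/2
row 1: diag=4, rhs=42; c'=1/4, d'=21/2
row 2: denom=4−1·1/4=15/4; d'=(-36−1·21/2)/(15/4)=-62/5
row 3: denom=6−1·4/15=86/15; d'=(15−1·-62/5)/(86/15)=411/86
back: M3=411/86
back: M2=-62/5−4/15·411/86=-588/43
back: M1=21/2−1/4·-588/43=1197/86
M: M0=0, M1=1197/86, M2=-588/43, M3=411/86, M4=0
seg 0: a=0, c=M0/2=0, d=(M1−M0)/(6·1)=399/172, b=Δ0−h0·(2M0+M1)/6=-915/172
seg 1: a=-3, c=M1/2=1197/172, d=(M2−M1)/(6·1)=-791/172, b=Δ1−h1·(2M1+M2)/6=141/86
seg 2: a=1, c=M2/2=-294/43, d=(M3−M2)/(6·1)=529/172, b=Δ2−h2·(2M2+M3)/6=303/172
seg 3: a=-1, c=M3/2=411/172, d=(M4−M3)/(6·2)=-137/344, b=Δ3−h3·(2M3+M4)/6=-231/86
t_q=4 → seg 3, τ=1; S=-1+-231/86·τ+411/172·τ²+-137/344·τ³=-583/344

  seg 0: a=0 b=-915/172 c=0 d=399/172
  seg 1: a=-3 b=141/86 c=1197/172 d=-791/172
  seg 2: a=1 b=303/172 c=-294/43 d=529/172
  seg 3: a=-1 b=-231/86 c=411/172 d=-137/344
S(4) = -583/344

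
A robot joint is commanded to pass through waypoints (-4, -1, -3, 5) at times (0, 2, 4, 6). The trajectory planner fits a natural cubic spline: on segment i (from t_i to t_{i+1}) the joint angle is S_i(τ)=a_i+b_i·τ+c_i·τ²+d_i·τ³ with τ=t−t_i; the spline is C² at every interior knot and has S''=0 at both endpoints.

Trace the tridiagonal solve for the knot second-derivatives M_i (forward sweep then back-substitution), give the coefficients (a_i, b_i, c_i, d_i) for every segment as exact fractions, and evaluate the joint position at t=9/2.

Δ: Δ0=3/2, Δ1=-1, Δ2=4
row 1: diag=8, rhs=-15; c'=1/4, d'=-15/8
row 2: denom=8−2·1/4=15/2; d'=(30−2·-15/8)/(15/2)=9/2
back: M2=9/2
back: M1=-15/8−1/4·9/2=-3
M: M0=0, M1=-3, M2=9/2, M3=0
seg 0: a=-4, c=M0/2=0, d=(M1−M0)/(6·2)=-1/4, b=Δ0−h0·(2M0+M1)/6=5/2
seg 1: a=-1, c=M1/2=-3/2, d=(M2−M1)/(6·2)=5/8, b=Δ1−h1·(2M1+M2)/6=-1/2
seg 2: a=-3, c=M2/2=9/4, d=(M3−M2)/(6·2)=-3/8, b=Δ2−h2·(2M2+M3)/6=1
t_q=9/2 → seg 2, τ=1/2; S=-3+1·τ+9/4·τ²+-3/8·τ³=-127/64

  seg 0: a=-4 b=5/2 c=0 d=-1/4
  seg 1: a=-1 b=-1/2 c=-3/2 d=5/8
  seg 2: a=-3 b=1 c=9/4 d=-3/8
S(9/2) = -127/64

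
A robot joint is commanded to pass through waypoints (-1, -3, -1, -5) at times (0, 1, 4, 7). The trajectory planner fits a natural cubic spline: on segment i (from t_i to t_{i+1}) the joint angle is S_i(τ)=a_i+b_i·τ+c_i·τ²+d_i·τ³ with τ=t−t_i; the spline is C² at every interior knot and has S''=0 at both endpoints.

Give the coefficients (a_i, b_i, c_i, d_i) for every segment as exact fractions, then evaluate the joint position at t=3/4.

Δ: Δ0=-2, Δ1=2/3, Δ2=-4/3
row 1: diag=8, rhs=16; c'=3/8, d'=2
row 2: denom=12−3·3/8=87/8; d'=(-12−3·2)/(87/8)=-48/29
back: M2=-48/29
back: M1=2−3/8·-48/29=76/29
M: M0=0, M1=76/29, M2=-48/29, M3=0
seg 0: a=-1, c=M0/2=0, d=(M1−M0)/(6·1)=38/87, b=Δ0−h0·(2M0+M1)/6=-212/87
seg 1: a=-3, c=M1/2=38/29, d=(M2−M1)/(6·3)=-62/261, b=Δ1−h1·(2M1+M2)/6=-98/87
seg 2: a=-1, c=M2/2=-24/29, d=(M3−M2)/(6·3)=8/87, b=Δ2−h2·(2M2+M3)/6=28/87
t_q=3/4 → seg 0, τ=3/4; S=-1+-212/87·τ+0·τ²+38/87·τ³=-2453/928

  seg 0: a=-1 b=-212/87 c=0 d=38/87
  seg 1: a=-3 b=-98/87 c=38/29 d=-62/261
  seg 2: a=-1 b=28/87 c=-24/29 d=8/87
S(3/4) = -2453/928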